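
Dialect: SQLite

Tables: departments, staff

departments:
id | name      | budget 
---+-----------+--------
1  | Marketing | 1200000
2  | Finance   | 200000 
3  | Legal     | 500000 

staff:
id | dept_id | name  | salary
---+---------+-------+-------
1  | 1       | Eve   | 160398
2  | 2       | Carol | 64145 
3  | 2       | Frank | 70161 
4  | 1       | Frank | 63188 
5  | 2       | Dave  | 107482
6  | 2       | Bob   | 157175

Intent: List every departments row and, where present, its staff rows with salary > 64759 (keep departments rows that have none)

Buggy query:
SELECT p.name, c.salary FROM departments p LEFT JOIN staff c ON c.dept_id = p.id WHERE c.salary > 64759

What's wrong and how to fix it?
Bug: A WHERE condition on the right-hand table after LEFT JOIN drops unmatched parents

Fix: Put 'c.salary > 64759' in the JOIN's ON clause instead of WHERE

Corrected query:
SELECT p.name, c.salary FROM departments p LEFT JOIN staff c ON c.dept_id = p.id AND c.salary > 64759

Result:
name      | salary
----------+-------
Marketing | 160398
Finance   | 70161 
Finance   | 107482
Finance   | 157175
Legal     | NULL  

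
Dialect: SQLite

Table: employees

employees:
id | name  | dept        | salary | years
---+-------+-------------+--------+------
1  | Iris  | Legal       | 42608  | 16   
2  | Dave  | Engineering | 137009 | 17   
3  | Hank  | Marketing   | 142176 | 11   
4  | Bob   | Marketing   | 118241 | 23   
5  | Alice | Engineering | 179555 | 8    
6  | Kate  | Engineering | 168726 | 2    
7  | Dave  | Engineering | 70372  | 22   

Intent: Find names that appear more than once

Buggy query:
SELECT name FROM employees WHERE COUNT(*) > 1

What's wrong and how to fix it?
Bug: WHERE can't reference COUNT(*); aggregates are computed after WHERE

Fix: GROUP BY name, then filter groups with HAVING COUNT(*) > 1

Corrected query:
SELECT name FROM employees GROUP BY name HAVING COUNT(*) > 1

Result:
name
----
Dave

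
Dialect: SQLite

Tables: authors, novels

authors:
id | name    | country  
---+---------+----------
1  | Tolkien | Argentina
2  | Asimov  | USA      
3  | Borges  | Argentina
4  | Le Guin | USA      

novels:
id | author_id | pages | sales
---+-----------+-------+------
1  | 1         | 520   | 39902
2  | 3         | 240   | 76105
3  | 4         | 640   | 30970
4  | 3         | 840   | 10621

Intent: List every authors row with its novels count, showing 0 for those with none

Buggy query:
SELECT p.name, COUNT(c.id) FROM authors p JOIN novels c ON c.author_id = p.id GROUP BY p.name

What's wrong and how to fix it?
Bug: INNER JOIN drops authors rows that have no matching novels rows

Fix: Switch to LEFT JOIN to retain unmatched parent rows

Corrected query:
SELECT p.name, COUNT(c.id) FROM authors p LEFT JOIN novels c ON c.author_id = p.id GROUP BY p.name

Result:
name    | COUNT(c.id)
--------+------------
Asimov  | 0          
Borges  | 2          
Le Guin | 1          
Tolkien | 1          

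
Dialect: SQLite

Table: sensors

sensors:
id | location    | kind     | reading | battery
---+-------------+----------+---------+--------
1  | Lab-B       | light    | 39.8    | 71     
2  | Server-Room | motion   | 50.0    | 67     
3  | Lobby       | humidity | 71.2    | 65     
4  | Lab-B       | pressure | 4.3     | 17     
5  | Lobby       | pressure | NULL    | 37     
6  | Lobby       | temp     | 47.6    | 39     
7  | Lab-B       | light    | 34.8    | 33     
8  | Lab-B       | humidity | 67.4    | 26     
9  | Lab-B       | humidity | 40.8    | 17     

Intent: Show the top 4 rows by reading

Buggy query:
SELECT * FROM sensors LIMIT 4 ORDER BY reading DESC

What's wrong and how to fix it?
Bug: LIMIT must come after ORDER BY

Fix: Sort with ORDER BY, then apply LIMIT

Corrected query:
SELECT * FROM sensors ORDER BY reading DESC LIMIT 4

Result:
id | location    | kind     | reading | battery
---+-------------+----------+---------+--------
3  | Lobby       | humidity | 71.2    | 65     
8  | Lab-B       | humidity | 67.4    | 26     
2  | Server-Room | motion   | 50      | 67     
6  | Lobby       | temp     | 47.6    | 39     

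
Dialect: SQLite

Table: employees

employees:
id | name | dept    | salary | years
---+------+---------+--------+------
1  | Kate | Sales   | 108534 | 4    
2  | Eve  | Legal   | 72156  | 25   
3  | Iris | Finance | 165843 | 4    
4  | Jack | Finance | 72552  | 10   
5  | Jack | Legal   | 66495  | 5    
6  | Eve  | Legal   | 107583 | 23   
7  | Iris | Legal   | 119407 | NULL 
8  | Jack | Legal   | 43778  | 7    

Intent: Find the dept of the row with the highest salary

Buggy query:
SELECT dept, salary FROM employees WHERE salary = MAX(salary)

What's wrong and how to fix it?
Bug: MAX(salary) is an aggregate and cannot be used directly in WHERE

Fix: Wrap MAX in a scalar subquery so WHERE compares against a single value

Corrected query:
SELECT dept, salary FROM employees WHERE salary = (SELECT MAX(salary) FROM employees)

Result:
dept    | salary
--------+-------
Finance | 165843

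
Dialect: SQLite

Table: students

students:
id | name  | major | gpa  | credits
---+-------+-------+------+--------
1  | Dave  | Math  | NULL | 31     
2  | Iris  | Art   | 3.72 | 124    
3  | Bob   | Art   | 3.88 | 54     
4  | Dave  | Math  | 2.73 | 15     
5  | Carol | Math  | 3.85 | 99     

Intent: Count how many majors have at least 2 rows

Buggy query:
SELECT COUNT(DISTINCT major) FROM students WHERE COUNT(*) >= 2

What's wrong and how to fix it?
Bug: WHERE filters individual rows, not groups, so a group-level COUNT is invalid there

Fix: Group first with HAVING COUNT(*) >= 2, then COUNT the resulting groups

Corrected query:
SELECT COUNT(*) FROM (SELECT major FROM students GROUP BY major HAVING COUNT(*) >= 2)

Result:
COUNT(*)
--------
2       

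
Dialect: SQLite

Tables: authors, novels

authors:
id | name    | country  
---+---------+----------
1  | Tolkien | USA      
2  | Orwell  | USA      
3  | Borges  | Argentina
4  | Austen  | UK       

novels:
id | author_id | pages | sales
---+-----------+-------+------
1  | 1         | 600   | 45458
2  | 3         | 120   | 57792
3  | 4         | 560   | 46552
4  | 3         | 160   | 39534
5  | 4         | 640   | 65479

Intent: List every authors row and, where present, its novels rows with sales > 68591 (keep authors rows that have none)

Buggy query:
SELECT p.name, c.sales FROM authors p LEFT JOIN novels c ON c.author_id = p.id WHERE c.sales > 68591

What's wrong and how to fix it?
Bug: A WHERE condition on the right-hand table after LEFT JOIN drops unmatched parents

Fix: Move the right-table condition into the ON clause so unmatched parents are kept

Corrected query:
SELECT p.name, c.sales FROM authors p LEFT JOIN novels c ON c.author_id = p.id AND c.sales > 68591

Result:
name    | sales
--------+------
Tolkien | NULL 
Orwell  | NULL 
Borges  | NULL 
Austen  | NULL 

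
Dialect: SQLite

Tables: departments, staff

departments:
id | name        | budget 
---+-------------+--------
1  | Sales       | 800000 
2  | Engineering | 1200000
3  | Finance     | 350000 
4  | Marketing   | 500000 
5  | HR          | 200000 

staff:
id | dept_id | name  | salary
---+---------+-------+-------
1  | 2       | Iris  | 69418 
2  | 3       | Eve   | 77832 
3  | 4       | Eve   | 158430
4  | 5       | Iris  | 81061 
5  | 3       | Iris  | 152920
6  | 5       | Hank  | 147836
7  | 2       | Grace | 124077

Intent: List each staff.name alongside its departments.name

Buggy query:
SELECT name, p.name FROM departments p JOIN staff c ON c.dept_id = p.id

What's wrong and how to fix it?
Bug: Both tables have a 'name' column; the unqualified reference is ambiguous

Fix: Prefix ambiguous columns with the table alias

Corrected query:
SELECT c.name, p.name FROM departments p JOIN staff c ON c.dept_id = p.id

Result:
name  | name       
------+------------
Iris  | Engineering
Eve   | Finance    
Eve   | Marketing  
Iris  | HR         
Iris  | Finance    
Hank  | HR         
Grace | Engineering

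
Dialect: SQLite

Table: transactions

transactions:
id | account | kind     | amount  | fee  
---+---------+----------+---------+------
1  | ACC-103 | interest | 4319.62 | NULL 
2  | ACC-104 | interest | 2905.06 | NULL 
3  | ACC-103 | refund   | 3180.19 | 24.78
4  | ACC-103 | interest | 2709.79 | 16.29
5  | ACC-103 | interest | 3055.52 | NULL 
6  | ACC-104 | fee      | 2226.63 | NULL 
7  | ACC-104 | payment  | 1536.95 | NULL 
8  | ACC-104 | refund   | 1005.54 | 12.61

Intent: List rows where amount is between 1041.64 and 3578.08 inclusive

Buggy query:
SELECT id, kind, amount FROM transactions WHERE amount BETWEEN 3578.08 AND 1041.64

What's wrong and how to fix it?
Bug: The bounds are reversed; BETWEEN a AND b requires a <= b to match anything

Fix: Write BETWEEN 1041.64 AND 3578.08

Corrected query:
SELECT id, kind, amount FROM transactions WHERE amount BETWEEN 1041.64 AND 3578.08

Result:
id | kind     | amount 
---+----------+--------
2  | interest | 2905.06
3  | refund   | 3180.19
4  | interest | 2709.79
5  | interest | 3055.52
6  | fee      | 2226.63
7  | payment  | 1536.95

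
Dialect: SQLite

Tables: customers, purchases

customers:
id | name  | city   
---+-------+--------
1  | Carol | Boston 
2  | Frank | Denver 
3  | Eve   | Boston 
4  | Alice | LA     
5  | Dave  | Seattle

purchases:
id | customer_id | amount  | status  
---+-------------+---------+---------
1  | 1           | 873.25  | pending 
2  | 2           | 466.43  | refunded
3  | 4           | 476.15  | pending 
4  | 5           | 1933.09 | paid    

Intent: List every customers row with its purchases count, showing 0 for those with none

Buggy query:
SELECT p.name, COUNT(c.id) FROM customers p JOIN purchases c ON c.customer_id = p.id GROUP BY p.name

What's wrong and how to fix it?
Bug: INNER JOIN drops customers rows that have no matching purchases rows

Fix: Switch to LEFT JOIN to retain unmatched parent rows

Corrected query:
SELECT p.name, COUNT(c.id) FROM customers p LEFT JOIN purchases c ON c.customer_id = p.id GROUP BY p.name

Result:
name  | COUNT(c.id)
------+------------
Alice | 1          
Carol | 1          
Dave  | 1          
Eve   | 0          
Frank | 1          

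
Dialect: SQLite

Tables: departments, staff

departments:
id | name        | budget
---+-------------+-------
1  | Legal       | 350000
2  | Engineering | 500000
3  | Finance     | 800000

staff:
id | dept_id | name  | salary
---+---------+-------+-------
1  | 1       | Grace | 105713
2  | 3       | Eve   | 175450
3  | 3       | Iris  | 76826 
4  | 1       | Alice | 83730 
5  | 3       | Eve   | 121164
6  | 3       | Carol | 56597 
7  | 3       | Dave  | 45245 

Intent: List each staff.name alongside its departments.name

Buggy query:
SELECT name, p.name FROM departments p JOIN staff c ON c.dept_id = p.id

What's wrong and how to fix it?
Bug: Both tables have a 'name' column; the unqualified reference is ambiguous

Fix: Prefix ambiguous columns with the table alias

Corrected query:
SELECT c.name, p.name FROM departments p JOIN staff c ON c.dept_id = p.id

Result:
name  | name   
------+--------
Grace | Legal  
Eve   | Finance
Iris  | Finance
Alice | Legal  
Eve   | Finance
Carol | Finance
Dave  | Finance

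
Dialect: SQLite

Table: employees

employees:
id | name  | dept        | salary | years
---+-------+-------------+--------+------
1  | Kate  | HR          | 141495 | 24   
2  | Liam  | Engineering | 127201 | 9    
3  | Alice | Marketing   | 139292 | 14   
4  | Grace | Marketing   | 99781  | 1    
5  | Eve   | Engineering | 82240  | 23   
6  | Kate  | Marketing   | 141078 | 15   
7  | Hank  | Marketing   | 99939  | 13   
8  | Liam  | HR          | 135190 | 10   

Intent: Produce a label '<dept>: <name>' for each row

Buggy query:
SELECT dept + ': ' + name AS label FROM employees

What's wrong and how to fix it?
Bug: SQLite uses || for string concatenation; + coerces text to numbers (yielding 0)

Fix: Use the || operator for string concatenation

Corrected query:
SELECT dept || ': ' || name AS label FROM employees

Result:
label            
-----------------
HR: Kate         
Engineering: Liam
Marketing: Alice 
Marketing: Grace 
Engineering: Eve 
Marketing: Kate  
Marketing: Hank  
HR: Liam         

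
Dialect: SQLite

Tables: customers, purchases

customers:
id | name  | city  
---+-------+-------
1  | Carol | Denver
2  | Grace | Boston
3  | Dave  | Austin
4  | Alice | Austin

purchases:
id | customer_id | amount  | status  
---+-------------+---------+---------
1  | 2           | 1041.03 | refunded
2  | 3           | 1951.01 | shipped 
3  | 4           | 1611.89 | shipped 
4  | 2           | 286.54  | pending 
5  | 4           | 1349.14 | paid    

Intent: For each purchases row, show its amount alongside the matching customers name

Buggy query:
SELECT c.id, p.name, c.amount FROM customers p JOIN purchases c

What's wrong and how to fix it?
Bug: JOIN with no ON clause produces a cartesian product; every purchases row pairs with every customers row

Fix: Add ON c.customer_id = p.id to the JOIN

Corrected query:
SELECT c.id, p.name, c.amount FROM customers p JOIN purchases c ON c.customer_id = p.id

Result:
id | name  | amount 
---+-------+--------
1  | Grace | 1041.03
2  | Dave  | 1951.01
3  | Alice | 1611.89
4  | Grace | 286.54 
5  | Alice | 1349.14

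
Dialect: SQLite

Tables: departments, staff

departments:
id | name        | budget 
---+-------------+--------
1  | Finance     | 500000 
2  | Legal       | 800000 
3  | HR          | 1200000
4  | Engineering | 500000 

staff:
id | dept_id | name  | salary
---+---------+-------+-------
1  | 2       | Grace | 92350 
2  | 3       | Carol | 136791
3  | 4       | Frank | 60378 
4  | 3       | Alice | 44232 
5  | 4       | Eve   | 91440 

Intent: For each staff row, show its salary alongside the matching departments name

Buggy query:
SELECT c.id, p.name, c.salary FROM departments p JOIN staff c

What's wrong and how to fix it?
Bug: JOIN with no ON clause produces a cartesian product; every staff row pairs with every departments row

Fix: Specify the join condition linking the foreign key to the parent id

Corrected query:
SELECT c.id, p.name, c.salary FROM departments p JOIN staff c ON c.dept_id = p.id

Result:
id | name        | salary
---+-------------+-------
1  | Legal       | 92350 
2  | HR          | 136791
3  | Engineering | 60378 
4  | HR          | 44232 
5  | Engineering | 91440 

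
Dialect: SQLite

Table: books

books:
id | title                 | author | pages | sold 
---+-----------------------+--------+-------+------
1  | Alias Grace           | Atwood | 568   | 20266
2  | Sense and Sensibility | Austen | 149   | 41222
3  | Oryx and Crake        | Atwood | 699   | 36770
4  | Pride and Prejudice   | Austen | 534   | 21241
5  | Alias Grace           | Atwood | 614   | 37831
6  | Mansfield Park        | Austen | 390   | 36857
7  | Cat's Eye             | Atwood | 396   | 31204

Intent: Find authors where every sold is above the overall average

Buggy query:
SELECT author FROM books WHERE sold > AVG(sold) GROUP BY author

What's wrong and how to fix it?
Bug: WHERE evaluates per row before aggregation, so AVG() is unavailable

Fix: Use a subquery for AVG and a HAVING MIN(...) filter so the condition holds for every row in the group

Corrected query:
SELECT author FROM books GROUP BY author HAVING MIN(sold) > (SELECT AVG(sold) FROM books)

Result:
(no rows)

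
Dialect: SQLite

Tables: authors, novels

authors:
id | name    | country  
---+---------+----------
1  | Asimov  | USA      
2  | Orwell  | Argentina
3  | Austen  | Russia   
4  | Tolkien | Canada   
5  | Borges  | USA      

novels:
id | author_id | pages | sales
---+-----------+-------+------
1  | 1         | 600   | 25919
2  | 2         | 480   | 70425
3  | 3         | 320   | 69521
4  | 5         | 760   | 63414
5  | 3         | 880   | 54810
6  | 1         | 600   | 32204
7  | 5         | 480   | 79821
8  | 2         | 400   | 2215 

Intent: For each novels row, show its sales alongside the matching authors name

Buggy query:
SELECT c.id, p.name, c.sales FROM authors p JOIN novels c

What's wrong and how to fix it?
Bug: Missing join condition: each novels row is matched to all authors rows instead of just its own

Fix: Add ON c.author_id = p.id to the JOIN

Corrected query:
SELECT c.id, p.name, c.sales FROM authors p JOIN novels c ON c.author_id = p.id

Result:
id | name   | sales
---+--------+------
1  | Asimov | 25919
2  | Orwell | 70425
3  | Austen | 69521
4  | Borges | 63414
5  | Austen | 54810
6  | Asimov | 32204
7  | Borges | 79821
8  | Orwell | 2215 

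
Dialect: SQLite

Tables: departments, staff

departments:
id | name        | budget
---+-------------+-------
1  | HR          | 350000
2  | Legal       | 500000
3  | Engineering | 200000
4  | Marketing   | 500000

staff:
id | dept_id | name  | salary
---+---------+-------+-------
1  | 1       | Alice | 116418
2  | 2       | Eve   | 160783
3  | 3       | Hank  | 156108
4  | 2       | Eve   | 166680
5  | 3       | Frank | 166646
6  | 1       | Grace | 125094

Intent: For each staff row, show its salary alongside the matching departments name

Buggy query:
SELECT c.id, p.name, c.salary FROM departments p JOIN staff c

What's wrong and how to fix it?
Bug: Missing join condition: each staff row is matched to all departments rows instead of just its own

Fix: Specify the join condition linking the foreign key to the parent id

Corrected query:
SELECT c.id, p.name, c.salary FROM departments p JOIN staff c ON c.dept_id = p.id

Result:
id | name        | salary
---+-------------+-------
1  | HR          | 116418
2  | Legal       | 160783
3  | Engineering | 156108
4  | Legal       | 166680
5  | Engineering | 166646
6  | HR          | 125094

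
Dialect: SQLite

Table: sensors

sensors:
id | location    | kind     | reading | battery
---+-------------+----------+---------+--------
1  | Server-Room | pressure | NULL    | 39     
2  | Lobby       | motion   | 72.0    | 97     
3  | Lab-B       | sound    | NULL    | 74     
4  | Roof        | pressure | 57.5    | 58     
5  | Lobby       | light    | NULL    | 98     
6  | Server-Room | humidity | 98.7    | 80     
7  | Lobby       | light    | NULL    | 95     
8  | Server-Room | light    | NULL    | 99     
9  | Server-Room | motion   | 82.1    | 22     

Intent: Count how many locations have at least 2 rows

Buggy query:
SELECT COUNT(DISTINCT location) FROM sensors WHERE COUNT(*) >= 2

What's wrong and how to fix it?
Bug: COUNT(*) cannot appear in WHERE; the per-group count doesn't exist yet

Fix: Group first with HAVING COUNT(*) >= 2, then COUNT the resulting groups

Corrected query:
SELECT COUNT(*) FROM (SELECT location FROM sensors GROUP BY location HAVING COUNT(*) >= 2)

Result:
COUNT(*)
--------
2       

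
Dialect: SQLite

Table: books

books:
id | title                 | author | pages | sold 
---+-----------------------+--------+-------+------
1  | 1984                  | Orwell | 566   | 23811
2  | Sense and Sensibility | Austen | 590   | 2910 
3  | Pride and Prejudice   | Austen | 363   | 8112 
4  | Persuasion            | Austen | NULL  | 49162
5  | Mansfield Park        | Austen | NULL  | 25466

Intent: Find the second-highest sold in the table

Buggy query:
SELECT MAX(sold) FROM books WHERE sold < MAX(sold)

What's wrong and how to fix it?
Bug: The inner MAX is an aggregate inside WHERE, which is not allowed

Fix: Put the inner MAX in a scalar subquery

Corrected query:
SELECT MAX(sold) FROM books WHERE sold < (SELECT MAX(sold) FROM books)

Result:
MAX(sold)
---------
25466    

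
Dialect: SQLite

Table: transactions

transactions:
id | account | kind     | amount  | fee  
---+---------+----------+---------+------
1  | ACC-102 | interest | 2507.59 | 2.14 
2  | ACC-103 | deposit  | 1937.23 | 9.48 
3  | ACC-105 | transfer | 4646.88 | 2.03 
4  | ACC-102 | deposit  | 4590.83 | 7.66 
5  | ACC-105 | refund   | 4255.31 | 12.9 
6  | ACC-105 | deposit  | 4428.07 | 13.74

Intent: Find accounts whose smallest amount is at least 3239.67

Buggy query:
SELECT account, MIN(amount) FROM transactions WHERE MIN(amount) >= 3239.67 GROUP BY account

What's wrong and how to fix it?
Bug: Aggregates like MIN are computed per group after WHERE runs

Fix: Use HAVING for the per-group MIN condition

Corrected query:
SELECT account, MIN(amount) FROM transactions GROUP BY account HAVING MIN(amount) >= 3239.67

Result:
account | MIN(amount)
--------+------------
ACC-105 | 4255.31    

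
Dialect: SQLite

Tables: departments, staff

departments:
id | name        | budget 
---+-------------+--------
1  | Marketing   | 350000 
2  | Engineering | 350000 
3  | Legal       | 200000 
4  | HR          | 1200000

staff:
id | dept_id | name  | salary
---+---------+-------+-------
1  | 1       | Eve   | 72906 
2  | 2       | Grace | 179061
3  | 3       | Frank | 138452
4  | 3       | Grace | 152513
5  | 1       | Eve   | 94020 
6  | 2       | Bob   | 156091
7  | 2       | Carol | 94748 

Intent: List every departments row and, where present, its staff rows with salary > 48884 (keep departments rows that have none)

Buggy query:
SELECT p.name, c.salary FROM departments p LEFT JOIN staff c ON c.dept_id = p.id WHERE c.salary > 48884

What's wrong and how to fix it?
Bug: A WHERE condition on the right-hand table after LEFT JOIN drops unmatched parents

Fix: Put 'c.salary > 48884' in the JOIN's ON clause instead of WHERE

Corrected query:
SELECT p.name, c.salary FROM departments p LEFT JOIN staff c ON c.dept_id = p.id AND c.salary > 48884

Result:
name        | salary
------------+-------
Marketing   | 72906 
Marketing   | 94020 
Engineering | 94748 
Engineering | 156091
Engineering | 179061
Legal       | 138452
Legal       | 152513
HR          | NULL  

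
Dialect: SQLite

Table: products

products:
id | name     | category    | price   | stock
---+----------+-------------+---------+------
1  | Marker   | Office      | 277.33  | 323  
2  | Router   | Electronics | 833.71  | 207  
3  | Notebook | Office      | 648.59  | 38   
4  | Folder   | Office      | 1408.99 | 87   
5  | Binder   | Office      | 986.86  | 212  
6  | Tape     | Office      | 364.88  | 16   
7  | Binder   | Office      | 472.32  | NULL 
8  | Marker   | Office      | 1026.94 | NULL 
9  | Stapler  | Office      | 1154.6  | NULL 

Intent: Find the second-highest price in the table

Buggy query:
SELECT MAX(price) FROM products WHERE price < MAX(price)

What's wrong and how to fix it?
Bug: MAX(price) on the right of the comparison is an aggregate-in-WHERE error

Fix: Compute the overall MAX in a subquery, then take MAX of rows below it

Corrected query:
SELECT MAX(price) FROM products WHERE price < (SELECT MAX(price) FROM products)

Result:
MAX(price)
----------
1154.6    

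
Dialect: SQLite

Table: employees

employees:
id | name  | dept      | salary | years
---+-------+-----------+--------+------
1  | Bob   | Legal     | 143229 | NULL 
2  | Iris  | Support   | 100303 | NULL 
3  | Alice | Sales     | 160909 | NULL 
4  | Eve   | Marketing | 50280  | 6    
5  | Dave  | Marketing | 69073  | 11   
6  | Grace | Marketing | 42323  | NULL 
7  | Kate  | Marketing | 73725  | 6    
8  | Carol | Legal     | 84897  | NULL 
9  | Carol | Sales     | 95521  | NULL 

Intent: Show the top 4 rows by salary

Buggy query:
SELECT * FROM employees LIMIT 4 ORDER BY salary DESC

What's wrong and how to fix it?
Bug: ORDER BY cannot follow LIMIT; LIMIT is the final clause

Fix: Swap the clauses: ORDER BY first, then LIMIT

Corrected query:
SELECT * FROM employees ORDER BY salary DESC LIMIT 4

Result:
id | name  | dept    | salary | years
---+-------+---------+--------+------
3  | Alice | Sales   | 160909 | NULL 
1  | Bob   | Legal   | 143229 | NULL 
2  | Iris  | Support | 100303 | NULL 
9  | Carol | Sales   | 95521  | NULL 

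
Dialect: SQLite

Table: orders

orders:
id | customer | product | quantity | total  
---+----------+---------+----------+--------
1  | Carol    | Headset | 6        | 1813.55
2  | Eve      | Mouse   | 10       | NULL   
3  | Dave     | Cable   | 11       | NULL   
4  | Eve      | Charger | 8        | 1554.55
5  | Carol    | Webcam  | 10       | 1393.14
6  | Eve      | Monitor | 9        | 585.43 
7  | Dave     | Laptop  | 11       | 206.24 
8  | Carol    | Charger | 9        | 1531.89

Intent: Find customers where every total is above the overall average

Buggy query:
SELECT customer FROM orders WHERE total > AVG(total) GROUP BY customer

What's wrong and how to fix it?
Bug: AVG() is an aggregate; it can't sit directly in WHERE

Fix: Compute the overall average in a scalar subquery and compare each group's MIN against it in HAVING

Corrected query:
SELECT customer FROM orders GROUP BY customer HAVING MIN(total) > (SELECT AVG(total) FROM orders)

Result:
customer
--------
Carol   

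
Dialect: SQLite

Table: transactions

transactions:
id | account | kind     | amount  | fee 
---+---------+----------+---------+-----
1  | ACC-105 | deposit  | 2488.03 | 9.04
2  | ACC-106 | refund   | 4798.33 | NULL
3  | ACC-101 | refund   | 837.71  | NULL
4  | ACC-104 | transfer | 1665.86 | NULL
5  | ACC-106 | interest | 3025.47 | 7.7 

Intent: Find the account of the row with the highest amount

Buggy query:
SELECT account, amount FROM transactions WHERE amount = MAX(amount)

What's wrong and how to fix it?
Bug: MAX(amount) is an aggregate and cannot be used directly in WHERE

Fix: Wrap MAX in a scalar subquery so WHERE compares against a single value

Corrected query:
SELECT account, amount FROM transactions WHERE amount = (SELECT MAX(amount) FROM transactions)

Result:
account | amount 
--------+--------
ACC-106 | 4798.33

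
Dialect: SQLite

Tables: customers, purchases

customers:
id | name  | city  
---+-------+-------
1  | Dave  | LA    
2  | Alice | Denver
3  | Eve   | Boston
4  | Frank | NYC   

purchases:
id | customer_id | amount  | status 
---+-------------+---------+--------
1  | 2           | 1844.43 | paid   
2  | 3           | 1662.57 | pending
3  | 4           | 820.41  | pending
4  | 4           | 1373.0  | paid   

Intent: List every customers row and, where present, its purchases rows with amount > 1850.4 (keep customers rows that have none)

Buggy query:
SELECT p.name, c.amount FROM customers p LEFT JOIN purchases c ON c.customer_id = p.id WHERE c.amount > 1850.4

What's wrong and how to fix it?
Bug: Filtering c.amount in WHERE discards the NULL rows produced by LEFT JOIN, turning it into an inner join

Fix: Move the right-table condition into the ON clause so unmatched parents are kept

Corrected query:
SELECT p.name, c.amount FROM customers p LEFT JOIN purchases c ON c.customer_id = p.id AND c.amount > 1850.4

Result:
name  | amount
------+-------
Dave  | NULL  
Alice | NULL  
Eve   | NULL  
Frank | NULL  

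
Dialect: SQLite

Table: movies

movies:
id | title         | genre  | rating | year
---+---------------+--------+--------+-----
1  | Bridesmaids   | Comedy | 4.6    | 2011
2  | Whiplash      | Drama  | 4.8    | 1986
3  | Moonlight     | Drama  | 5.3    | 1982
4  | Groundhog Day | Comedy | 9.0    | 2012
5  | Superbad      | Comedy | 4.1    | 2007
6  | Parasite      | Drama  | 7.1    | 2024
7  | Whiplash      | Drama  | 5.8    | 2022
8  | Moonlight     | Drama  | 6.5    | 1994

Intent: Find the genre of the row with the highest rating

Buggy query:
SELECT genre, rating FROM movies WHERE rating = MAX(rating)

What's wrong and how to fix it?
Bug: MAX(rating) is an aggregate and cannot be used directly in WHERE

Fix: Use a subquery: WHERE rating = (SELECT MAX(rating) FROM movies)

Corrected query:
SELECT genre, rating FROM movies WHERE rating = (SELECT MAX(rating) FROM movies)

Result:
genre  | rating
-------+-------
Comedy | 9     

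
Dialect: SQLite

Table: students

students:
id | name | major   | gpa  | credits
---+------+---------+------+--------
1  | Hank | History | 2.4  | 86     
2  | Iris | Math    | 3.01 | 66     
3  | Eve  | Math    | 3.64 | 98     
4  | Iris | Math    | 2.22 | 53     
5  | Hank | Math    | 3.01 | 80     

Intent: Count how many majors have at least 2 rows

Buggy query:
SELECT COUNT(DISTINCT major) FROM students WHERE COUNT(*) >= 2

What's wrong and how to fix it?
Bug: WHERE filters individual rows, not groups, so a group-level COUNT is invalid there

Fix: Group first with HAVING COUNT(*) >= 2, then COUNT the resulting groups

Corrected query:
SELECT COUNT(*) FROM (SELECT major FROM students GROUP BY major HAVING COUNT(*) >= 2)

Result:
COUNT(*)
--------
1       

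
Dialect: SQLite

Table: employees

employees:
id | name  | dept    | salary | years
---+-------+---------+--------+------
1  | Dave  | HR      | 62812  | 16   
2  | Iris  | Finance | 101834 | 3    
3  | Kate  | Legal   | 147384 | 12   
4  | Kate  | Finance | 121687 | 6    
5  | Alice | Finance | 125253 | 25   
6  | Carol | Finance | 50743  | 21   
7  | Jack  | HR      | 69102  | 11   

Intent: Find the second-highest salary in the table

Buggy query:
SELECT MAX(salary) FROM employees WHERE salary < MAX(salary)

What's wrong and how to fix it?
Bug: MAX(salary) on the right of the comparison is an aggregate-in-WHERE error

Fix: Compute the overall MAX in a subquery, then take MAX of rows below it

Corrected query:
SELECT MAX(salary) FROM employees WHERE salary < (SELECT MAX(salary) FROM employees)

Result:
MAX(salary)
-----------
125253     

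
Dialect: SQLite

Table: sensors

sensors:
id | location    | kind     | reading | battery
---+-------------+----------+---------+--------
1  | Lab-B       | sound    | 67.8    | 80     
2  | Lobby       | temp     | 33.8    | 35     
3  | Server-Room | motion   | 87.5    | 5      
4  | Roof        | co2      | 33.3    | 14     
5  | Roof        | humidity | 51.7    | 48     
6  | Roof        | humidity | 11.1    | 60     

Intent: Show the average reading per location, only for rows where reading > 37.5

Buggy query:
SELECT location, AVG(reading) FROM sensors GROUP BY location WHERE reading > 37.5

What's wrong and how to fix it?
Bug: Row-level WHERE must come before GROUP BY in the clause order

Fix: Place WHERE between FROM and GROUP BY

Corrected query:
SELECT location, AVG(reading) FROM sensors WHERE reading > 37.5 GROUP BY location

Result:
location    | AVG(reading)
------------+-------------
Lab-B       | 67.8        
Roof        | 51.7        
Server-Room | 87.5        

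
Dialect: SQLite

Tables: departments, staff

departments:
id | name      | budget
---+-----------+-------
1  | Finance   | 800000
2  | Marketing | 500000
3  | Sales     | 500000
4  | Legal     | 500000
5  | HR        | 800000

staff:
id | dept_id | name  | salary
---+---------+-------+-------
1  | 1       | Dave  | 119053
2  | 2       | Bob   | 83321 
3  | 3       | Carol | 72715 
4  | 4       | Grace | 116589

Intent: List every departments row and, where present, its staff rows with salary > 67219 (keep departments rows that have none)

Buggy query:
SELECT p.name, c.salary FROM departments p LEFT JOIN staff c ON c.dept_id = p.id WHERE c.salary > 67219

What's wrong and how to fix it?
Bug: A WHERE condition on the right-hand table after LEFT JOIN drops unmatched parents

Fix: Put 'c.salary > 67219' in the JOIN's ON clause instead of WHERE

Corrected query:
SELECT p.name, c.salary FROM departments p LEFT JOIN staff c ON c.dept_id = p.id AND c.salary > 67219

Result:
name      | salary
----------+-------
Finance   | 119053
Marketing | 83321 
Sales     | 72715 
Legal     | 116589
HR        | NULL  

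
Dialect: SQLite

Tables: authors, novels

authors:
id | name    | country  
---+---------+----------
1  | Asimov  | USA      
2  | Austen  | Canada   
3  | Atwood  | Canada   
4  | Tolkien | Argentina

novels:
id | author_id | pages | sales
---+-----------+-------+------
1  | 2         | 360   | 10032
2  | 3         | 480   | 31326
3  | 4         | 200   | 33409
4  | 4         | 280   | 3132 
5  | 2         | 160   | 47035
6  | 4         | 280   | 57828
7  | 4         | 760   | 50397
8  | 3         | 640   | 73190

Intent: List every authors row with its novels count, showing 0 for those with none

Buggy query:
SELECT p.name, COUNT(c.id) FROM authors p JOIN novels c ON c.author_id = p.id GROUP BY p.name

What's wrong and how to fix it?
Bug: An inner join excludes parents with zero children

Fix: Use LEFT JOIN so parents without children still appear (COUNT(c.id) gives 0)

Corrected query:
SELECT p.name, COUNT(c.id) FROM authors p LEFT JOIN novels c ON c.author_id = p.id GROUP BY p.name

Result:
name    | COUNT(c.id)
--------+------------
Asimov  | 0          
Atwood  | 2          
Austen  | 2          
Tolkien | 4          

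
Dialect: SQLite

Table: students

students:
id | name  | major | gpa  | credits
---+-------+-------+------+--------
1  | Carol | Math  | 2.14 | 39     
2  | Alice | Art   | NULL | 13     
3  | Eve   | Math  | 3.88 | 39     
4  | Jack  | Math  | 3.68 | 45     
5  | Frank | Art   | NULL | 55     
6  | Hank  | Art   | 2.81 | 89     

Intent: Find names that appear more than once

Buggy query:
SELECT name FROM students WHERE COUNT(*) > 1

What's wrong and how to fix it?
Bug: WHERE can't reference COUNT(*); aggregates are computed after WHERE

Fix: GROUP BY name, then filter groups with HAVING COUNT(*) > 1

Corrected query:
SELECT name FROM students GROUP BY name HAVING COUNT(*) > 1

Result:
(no rows)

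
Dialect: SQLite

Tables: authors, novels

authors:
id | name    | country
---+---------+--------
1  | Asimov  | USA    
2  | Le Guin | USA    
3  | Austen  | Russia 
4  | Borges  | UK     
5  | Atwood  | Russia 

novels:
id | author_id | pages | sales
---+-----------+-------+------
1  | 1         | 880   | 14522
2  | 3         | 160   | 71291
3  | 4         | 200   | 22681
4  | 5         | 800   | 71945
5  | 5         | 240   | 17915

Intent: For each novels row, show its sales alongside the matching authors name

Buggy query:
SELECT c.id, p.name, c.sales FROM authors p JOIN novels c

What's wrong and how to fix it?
Bug: Missing join condition: each novels row is matched to all authors rows instead of just its own

Fix: Add ON c.author_id = p.id to the JOIN

Corrected query:
SELECT c.id, p.name, c.sales FROM authors p JOIN novels c ON c.author_id = p.id

Result:
id | name   | sales
---+--------+------
1  | Asimov | 14522
2  | Austen | 71291
3  | Borges | 22681
4  | Atwood | 71945
5  | Atwood | 17915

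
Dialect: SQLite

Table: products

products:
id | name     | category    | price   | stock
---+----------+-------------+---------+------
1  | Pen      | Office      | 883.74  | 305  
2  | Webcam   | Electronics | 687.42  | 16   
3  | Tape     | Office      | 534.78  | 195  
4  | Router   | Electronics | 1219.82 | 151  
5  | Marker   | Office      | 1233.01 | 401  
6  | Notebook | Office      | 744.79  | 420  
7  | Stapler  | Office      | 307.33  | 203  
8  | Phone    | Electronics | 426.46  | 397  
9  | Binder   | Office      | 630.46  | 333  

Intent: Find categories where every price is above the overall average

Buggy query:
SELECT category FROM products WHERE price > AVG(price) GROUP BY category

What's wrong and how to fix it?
Bug: WHERE evaluates per row before aggregation, so AVG() is unavailable

Fix: Use a subquery for AVG and a HAVING MIN(...) filter so the condition holds for every row in the group

Corrected query:
SELECT category FROM products GROUP BY category HAVING MIN(price) > (SELECT AVG(price) FROM products)

Result:
(no rows)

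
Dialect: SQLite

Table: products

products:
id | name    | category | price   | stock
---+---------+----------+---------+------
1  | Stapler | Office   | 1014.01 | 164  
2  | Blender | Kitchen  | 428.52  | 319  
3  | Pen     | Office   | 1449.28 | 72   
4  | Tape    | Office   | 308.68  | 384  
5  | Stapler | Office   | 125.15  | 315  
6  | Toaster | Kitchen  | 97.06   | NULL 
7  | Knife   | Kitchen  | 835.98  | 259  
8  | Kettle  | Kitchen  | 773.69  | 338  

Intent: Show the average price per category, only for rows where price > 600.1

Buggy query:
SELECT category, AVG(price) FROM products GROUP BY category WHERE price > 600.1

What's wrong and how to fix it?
Bug: Row-level WHERE must come before GROUP BY in the clause order

Fix: Place WHERE between FROM and GROUP BY

Corrected query:
SELECT category, AVG(price) FROM products WHERE price > 600.1 GROUP BY category

Result:
category | AVG(price)
---------+-----------
Kitchen  | 804.835   
Office   | 1231.645  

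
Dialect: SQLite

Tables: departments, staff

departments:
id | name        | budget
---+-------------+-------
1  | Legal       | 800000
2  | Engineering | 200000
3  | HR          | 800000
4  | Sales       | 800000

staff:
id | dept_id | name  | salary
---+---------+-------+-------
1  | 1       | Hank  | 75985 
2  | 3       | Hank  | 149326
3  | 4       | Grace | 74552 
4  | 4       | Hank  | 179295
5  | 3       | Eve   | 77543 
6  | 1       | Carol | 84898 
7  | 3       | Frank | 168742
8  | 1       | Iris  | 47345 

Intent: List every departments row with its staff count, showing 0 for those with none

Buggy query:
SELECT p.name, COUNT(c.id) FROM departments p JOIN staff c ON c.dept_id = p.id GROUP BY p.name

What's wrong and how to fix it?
Bug: An inner join excludes parents with zero children

Fix: Use LEFT JOIN so parents without children still appear (COUNT(c.id) gives 0)

Corrected query:
SELECT p.name, COUNT(c.id) FROM departments p LEFT JOIN staff c ON c.dept_id = p.id GROUP BY p.name

Result:
name        | COUNT(c.id)
------------+------------
Engineering | 0          
HR          | 3          
Legal       | 3          
Sales       | 2          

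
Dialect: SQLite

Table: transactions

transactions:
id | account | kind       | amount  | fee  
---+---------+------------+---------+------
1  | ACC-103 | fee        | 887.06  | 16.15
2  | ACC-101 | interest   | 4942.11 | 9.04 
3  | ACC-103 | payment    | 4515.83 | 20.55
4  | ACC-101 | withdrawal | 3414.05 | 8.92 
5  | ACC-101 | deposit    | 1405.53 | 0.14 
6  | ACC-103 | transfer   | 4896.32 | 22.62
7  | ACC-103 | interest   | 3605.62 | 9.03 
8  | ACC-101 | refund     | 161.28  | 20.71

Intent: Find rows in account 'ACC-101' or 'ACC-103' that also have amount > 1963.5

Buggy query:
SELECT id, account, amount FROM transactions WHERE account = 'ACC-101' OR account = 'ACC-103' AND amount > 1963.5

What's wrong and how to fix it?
Bug: Without parentheses, AND is evaluated before OR, so the amount filter only applies to the 'ACC-103' branch

Fix: Group the OR with parentheses (or use IN), then AND the threshold

Corrected query:
SELECT id, account, amount FROM transactions WHERE (account = 'ACC-101' OR account = 'ACC-103') AND amount > 1963.5

Result:
id | account | amount 
---+---------+--------
2  | ACC-101 | 4942.11
3  | ACC-103 | 4515.83
4  | ACC-101 | 3414.05
6  | ACC-103 | 4896.32
7  | ACC-103 | 3605.62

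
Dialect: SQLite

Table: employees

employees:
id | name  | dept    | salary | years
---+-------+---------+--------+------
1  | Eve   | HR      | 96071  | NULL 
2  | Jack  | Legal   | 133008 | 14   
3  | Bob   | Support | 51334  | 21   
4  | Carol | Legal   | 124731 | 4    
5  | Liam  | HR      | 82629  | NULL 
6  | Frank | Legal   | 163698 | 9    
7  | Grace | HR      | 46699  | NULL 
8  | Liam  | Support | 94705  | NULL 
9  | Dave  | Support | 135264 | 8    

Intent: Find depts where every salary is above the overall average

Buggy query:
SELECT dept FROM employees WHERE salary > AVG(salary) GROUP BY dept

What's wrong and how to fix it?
Bug: WHERE evaluates per row before aggregation, so AVG() is unavailable

Fix: Compute the overall average in a scalar subquery and compare each group's MIN against it in HAVING

Corrected query:
SELECT dept FROM employees GROUP BY dept HAVING MIN(salary) > (SELECT AVG(salary) FROM employees)

Result:
dept 
-----
Legal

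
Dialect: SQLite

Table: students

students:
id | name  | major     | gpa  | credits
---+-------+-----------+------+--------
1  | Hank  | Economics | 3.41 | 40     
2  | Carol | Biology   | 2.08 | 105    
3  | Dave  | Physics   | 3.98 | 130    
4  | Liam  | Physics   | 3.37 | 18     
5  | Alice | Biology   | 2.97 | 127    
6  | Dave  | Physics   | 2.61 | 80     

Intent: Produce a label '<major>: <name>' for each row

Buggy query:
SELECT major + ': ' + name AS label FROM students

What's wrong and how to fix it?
Bug: SQLite uses || for string concatenation; + coerces text to numbers (yielding 0)

Fix: Use the || operator for string concatenation

Corrected query:
SELECT major || ': ' || name AS label FROM students

Result:
label          
---------------
Economics: Hank
Biology: Carol 
Physics: Dave  
Physics: Liam  
Biology: Alice 
Physics: Dave  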